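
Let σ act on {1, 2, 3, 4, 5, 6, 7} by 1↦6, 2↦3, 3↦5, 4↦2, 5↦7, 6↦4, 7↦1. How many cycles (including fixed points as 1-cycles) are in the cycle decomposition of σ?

1

Cycle decomposition: (1 6 4 2 3 5 7).
1 cycle.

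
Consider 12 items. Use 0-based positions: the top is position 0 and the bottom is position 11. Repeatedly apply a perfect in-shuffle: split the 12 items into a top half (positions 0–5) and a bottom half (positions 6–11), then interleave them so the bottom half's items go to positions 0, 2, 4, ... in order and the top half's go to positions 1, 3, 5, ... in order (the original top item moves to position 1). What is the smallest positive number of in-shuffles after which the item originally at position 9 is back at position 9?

Follow position 9 under repeated in-shuffles:
9 → 6 → 0 → 1 → 3 → 7 → 2 → 5 → 11 → 10 → 8 → 4 → 9
It first returns after 12 in-shuffles.

12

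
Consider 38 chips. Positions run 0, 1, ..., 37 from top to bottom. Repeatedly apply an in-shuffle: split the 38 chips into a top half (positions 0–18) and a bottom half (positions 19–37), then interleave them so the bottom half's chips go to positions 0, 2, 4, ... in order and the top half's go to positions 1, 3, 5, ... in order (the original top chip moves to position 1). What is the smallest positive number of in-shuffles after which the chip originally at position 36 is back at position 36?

12

Follow position 36 under repeated in-shuffles:
36 → 34 → 30 → 22 → 6 → 13 → 27 → 16 → 33 → 28 → 18 → 37 → 36
It first returns after 12 in-shuffles.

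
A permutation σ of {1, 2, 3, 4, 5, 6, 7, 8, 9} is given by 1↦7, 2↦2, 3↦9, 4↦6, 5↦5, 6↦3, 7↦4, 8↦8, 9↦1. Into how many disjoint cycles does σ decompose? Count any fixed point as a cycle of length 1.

4

Cycle decomposition: (1 7 4 6 3 9) (2) (5) (8).
4 cycles.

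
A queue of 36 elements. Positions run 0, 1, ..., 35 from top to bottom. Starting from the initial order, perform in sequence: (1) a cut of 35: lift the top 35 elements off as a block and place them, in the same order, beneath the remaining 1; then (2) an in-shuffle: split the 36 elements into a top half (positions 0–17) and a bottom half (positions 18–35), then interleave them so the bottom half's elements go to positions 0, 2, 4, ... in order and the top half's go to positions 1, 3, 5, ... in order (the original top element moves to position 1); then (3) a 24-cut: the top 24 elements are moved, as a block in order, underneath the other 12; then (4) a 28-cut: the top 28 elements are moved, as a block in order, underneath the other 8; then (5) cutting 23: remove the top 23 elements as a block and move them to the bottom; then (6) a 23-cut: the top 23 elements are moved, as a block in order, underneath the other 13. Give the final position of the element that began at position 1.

15

Track the element from position 1 forward through each operation:
  after op 1 (cut 35): 1 → 2
  after op 2 (in-shuffle): 2 → 5
  after op 3 (cut 24): 5 → 17
  after op 4 (cut 28): 17 → 25
  after op 5 (cut 23): 25 → 2
  after op 6 (cut 23): 2 → 15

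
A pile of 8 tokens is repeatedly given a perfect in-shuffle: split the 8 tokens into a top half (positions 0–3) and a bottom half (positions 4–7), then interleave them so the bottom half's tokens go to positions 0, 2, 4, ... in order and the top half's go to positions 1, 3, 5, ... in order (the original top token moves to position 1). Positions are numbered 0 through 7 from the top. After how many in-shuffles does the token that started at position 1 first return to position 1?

Follow position 1 under repeated in-shuffles:
1 → 3 → 7 → 6 → 4 → 0 → 1
It first returns after 6 in-shuffles.

6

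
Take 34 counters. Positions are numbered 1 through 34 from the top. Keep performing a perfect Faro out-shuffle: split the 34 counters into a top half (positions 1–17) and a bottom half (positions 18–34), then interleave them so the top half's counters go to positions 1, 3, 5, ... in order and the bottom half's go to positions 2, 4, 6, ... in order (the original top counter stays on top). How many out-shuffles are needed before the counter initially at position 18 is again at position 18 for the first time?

10

Follow position 18 under repeated out-shuffles:
18 → 2 → 3 → 5 → 9 → 17 → 33 → 32 → 30 → 26 → 18
It first returns after 10 out-shuffles.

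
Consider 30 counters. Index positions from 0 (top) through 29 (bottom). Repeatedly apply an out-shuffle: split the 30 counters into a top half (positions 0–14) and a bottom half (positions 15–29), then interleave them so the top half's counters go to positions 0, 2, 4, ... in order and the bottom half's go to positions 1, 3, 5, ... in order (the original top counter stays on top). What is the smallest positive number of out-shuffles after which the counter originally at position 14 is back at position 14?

28

Follow position 14 under repeated out-shuffles:
14 → 28 → 27 → 25 → 21 → 13 → 26 → 23 → ... → 14 (length 28)
It first returns after 28 out-shuffles.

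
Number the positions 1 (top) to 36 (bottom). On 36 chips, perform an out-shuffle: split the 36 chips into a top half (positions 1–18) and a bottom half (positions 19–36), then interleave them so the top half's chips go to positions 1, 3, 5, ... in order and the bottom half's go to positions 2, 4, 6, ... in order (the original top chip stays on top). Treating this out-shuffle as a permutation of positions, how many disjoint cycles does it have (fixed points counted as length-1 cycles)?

Trace each unvisited position around until it returns:
(1) (2 3 5 9 17 33 ... len 12) (4 7 13 25 14 27 ... len 12) (6 11 21) (8 15 29 22) (16 31 26) (36)
7 cycles in total.

7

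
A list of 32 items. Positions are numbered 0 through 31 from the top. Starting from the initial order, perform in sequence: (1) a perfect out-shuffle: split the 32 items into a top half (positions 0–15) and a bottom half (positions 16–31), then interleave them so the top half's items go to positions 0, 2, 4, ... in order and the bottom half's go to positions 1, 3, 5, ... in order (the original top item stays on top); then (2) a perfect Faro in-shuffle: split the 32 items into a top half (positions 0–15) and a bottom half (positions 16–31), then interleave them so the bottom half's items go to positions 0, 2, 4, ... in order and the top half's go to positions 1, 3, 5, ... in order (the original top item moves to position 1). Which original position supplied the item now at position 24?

Undo the operations in reverse order, starting from position 24:
  undo op 2 (in-shuffle, from bottom half): 24 ← 28
  undo op 1 (out-shuffle, from top half): 28 ← 14
So the item at position 24 came from original position 14.

14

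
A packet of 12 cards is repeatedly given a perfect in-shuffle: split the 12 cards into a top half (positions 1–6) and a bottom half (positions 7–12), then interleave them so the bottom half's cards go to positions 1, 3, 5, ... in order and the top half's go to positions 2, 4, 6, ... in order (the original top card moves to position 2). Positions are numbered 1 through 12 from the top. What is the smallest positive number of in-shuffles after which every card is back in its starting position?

12

The in-shuffle permutes the 12 positions with cycle lengths [12].
Every card is home exactly when every cycle has completed a whole number of laps, i.e. after lcm(12) = 12 in-shuffles.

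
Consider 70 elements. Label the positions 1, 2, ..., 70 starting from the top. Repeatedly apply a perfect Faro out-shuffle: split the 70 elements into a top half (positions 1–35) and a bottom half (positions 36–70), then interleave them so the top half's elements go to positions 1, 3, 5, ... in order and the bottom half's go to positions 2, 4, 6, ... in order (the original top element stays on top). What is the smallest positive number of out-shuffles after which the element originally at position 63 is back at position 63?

Follow position 63 under repeated out-shuffles:
63 → 56 → 42 → 14 → 27 → 53 → 36 → 2 → ... → 63 (length 22)
It first returns after 22 out-shuffles.

22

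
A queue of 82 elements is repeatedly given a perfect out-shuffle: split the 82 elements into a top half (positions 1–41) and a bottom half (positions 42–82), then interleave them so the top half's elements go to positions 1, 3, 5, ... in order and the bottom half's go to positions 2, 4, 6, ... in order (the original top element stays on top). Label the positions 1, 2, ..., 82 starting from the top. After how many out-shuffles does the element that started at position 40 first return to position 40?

18

Follow position 40 under repeated out-shuffles:
40 → 79 → 76 → 70 → 58 → 34 → 67 → 52 → 22 → 43 → 4 → 7 → 13 → 25 → 49 → 16 → 31 → 61 → 40
It first returns after 18 out-shuffles.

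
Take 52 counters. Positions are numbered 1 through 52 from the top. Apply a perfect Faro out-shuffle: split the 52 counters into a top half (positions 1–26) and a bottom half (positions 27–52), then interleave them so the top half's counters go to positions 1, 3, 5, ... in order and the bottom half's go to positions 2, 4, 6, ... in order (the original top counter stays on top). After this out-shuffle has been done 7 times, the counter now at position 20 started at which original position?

39

Work backwards from position 20, undoing one out-shuffle at a time:
20 ← 36 ← 44 ← 48 ← 50 ← 51 ← 26 ← 39
So the counter now at position 20 started at position 39.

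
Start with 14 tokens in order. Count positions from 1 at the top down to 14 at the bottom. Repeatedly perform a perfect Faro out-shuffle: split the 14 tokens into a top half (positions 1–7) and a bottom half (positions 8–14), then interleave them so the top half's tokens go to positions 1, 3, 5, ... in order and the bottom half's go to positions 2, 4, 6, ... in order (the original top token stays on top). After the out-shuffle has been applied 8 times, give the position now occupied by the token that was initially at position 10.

Track the token's position through each out-shuffle:
10 → 6 → 11 → 8 → 2 → 3 → 5 → 9 → 4

4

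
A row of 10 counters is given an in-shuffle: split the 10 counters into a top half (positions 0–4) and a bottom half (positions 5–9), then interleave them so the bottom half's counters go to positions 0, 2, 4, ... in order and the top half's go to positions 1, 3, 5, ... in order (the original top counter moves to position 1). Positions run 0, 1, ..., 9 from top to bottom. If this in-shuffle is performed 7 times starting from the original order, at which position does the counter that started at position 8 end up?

7

Track the counter's position through each in-shuffle:
8 → 6 → 2 → 5 → 0 → 1 → 3 → 7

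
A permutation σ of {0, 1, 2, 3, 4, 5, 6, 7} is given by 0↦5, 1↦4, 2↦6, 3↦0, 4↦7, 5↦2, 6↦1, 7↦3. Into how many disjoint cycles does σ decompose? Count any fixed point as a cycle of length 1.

1

Cycle decomposition: (0 5 2 6 1 4 7 3).
1 cycle.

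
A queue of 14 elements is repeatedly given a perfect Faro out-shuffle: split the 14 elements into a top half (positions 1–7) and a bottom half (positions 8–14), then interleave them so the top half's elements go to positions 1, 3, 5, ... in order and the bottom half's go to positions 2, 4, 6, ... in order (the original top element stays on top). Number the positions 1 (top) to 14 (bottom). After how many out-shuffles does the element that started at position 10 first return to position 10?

Follow position 10 under repeated out-shuffles:
10 → 6 → 11 → 8 → 2 → 3 → 5 → 9 → 4 → 7 → 13 → 12 → 10
It first returns after 12 out-shuffles.

12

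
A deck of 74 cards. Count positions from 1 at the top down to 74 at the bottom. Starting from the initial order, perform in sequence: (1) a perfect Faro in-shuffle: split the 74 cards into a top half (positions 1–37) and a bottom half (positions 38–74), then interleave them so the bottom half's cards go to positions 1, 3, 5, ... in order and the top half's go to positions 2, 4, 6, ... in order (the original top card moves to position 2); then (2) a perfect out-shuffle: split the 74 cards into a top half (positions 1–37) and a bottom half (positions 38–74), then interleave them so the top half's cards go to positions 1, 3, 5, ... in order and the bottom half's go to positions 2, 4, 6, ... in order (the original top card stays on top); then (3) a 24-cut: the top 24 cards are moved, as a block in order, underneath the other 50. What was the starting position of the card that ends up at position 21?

49

Undo the operations in reverse order, starting from position 21:
  undo op 3 (cut 24): 21 ← 45
  undo op 2 (out-shuffle, from top half): 45 ← 23
  undo op 1 (in-shuffle, from bottom half): 23 ← 49
So the card at position 21 came from original position 49.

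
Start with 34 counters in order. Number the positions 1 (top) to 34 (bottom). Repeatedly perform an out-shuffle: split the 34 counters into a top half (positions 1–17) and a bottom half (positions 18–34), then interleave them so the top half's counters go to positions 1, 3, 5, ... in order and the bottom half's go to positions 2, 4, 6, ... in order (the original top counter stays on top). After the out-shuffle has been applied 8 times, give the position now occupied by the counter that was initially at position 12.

12

Track the counter's position through each out-shuffle:
12 → 23 → 12 → 23 → 12 → 23 → 12 → 23 → 12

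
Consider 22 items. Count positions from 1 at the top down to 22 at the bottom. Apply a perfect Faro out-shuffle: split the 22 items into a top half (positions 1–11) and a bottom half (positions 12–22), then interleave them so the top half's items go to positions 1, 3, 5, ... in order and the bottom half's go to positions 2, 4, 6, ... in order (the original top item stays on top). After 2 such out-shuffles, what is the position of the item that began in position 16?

19

Track the item's position through each out-shuffle:
16 → 10 → 19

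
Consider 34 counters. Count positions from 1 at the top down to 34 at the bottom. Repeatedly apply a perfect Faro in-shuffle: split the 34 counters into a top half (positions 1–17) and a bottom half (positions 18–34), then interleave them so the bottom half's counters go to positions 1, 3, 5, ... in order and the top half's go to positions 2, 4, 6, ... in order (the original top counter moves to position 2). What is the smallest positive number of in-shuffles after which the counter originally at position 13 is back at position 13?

12

Follow position 13 under repeated in-shuffles:
13 → 26 → 17 → 34 → 33 → 31 → 27 → 19 → 3 → 6 → 12 → 24 → 13
It first returns after 12 in-shuffles.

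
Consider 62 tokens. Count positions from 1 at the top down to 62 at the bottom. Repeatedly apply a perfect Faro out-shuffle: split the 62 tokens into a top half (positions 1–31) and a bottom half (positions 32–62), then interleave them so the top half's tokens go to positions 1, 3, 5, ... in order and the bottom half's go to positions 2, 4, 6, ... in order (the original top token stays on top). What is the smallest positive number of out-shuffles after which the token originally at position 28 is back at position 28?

Follow position 28 under repeated out-shuffles:
28 → 55 → 48 → 34 → 6 → 11 → 21 → 41 → ... → 28 (length 60)
It first returns after 60 out-shuffles.

60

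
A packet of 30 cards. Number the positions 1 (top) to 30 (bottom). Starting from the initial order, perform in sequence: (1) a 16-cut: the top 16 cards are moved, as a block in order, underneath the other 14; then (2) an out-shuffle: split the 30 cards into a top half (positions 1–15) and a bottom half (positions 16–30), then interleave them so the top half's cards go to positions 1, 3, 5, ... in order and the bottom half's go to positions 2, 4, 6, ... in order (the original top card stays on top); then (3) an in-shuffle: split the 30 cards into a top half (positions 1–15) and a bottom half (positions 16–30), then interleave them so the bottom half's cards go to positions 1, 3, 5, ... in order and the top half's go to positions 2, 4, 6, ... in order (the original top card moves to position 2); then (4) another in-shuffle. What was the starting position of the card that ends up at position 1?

5

Undo the operations in reverse order, starting from position 1:
  undo op 4 (in-shuffle, from bottom half): 1 ← 16
  undo op 3 (in-shuffle, from top half): 16 ← 8
  undo op 2 (out-shuffle, from bottom half): 8 ← 19
  undo op 1 (cut 16): 19 ← 5
So the card at position 1 came from original position 5.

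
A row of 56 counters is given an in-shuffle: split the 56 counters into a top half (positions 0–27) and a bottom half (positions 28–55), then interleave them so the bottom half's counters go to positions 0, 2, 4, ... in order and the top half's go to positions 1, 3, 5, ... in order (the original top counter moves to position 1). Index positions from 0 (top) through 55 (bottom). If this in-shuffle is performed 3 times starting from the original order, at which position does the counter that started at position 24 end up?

Track the counter's position through each in-shuffle:
24 → 49 → 42 → 28

28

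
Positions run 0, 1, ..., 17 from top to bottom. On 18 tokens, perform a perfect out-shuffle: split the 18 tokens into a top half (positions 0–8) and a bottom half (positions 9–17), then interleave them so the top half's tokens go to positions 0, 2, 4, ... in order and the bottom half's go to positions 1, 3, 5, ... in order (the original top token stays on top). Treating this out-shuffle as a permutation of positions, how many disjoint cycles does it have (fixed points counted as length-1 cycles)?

4

Trace each unvisited position around until it returns:
(0) (1 2 4 8 16 15 13 9) (3 6 12 7 14 11 5 10) (17)
4 cycles in total.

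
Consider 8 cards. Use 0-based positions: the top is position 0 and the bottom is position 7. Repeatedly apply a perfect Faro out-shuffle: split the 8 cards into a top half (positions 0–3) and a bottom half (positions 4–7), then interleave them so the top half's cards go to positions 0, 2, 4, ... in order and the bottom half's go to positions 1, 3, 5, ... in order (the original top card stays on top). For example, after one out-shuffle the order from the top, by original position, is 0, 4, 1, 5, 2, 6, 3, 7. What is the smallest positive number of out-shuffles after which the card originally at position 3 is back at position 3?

3

Follow position 3 under repeated out-shuffles:
3 → 6 → 5 → 3
It first returns after 3 out-shuffles.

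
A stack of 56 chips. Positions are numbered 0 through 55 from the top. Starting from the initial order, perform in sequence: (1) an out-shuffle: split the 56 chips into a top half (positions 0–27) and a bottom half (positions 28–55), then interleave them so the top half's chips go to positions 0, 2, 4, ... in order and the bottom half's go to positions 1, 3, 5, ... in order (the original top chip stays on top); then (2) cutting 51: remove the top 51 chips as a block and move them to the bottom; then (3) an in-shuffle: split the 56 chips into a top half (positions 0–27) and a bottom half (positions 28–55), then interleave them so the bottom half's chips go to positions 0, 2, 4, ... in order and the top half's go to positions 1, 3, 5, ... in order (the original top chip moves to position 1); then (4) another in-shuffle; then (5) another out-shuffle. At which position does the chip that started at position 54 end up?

Track the chip from position 54 forward through each operation:
  after op 1 (out-shuffle): 54 → 53
  after op 2 (cut 51): 53 → 2
  after op 3 (in-shuffle): 2 → 5
  after op 4 (in-shuffle): 5 → 11
  after op 5 (out-shuffle): 11 → 22

22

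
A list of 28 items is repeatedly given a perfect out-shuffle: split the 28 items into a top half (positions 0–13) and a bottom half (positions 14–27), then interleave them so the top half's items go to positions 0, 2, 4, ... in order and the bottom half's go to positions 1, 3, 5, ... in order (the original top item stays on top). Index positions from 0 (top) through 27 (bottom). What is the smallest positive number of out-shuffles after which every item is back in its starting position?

18

The out-shuffle permutes the 28 positions with cycle lengths [1, 1, 2, 6, 18].
Every item is home exactly when every cycle has completed a whole number of laps, i.e. after lcm(1, 2, 6, 18) = 18 out-shuffles.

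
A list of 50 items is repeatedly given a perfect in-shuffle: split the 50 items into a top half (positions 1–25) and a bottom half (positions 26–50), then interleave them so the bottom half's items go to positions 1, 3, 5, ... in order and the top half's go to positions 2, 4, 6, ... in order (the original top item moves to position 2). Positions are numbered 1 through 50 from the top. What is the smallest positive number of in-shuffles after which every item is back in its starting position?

8

The in-shuffle permutes the 50 positions with cycle lengths [2, 8, 8, 8, 8, 8, 8].
Every item is home exactly when every cycle has completed a whole number of laps, i.e. after lcm(2, 8) = 8 in-shuffles.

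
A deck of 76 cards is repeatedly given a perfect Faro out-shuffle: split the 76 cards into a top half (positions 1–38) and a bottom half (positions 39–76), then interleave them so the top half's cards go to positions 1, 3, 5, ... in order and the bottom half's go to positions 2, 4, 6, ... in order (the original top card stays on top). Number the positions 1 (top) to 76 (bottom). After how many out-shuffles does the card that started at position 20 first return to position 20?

20

Follow position 20 under repeated out-shuffles:
20 → 39 → 2 → 3 → 5 → 9 → 17 → 33 → 65 → 54 → 32 → 63 → 50 → 24 → 47 → 18 → 35 → 69 → 62 → 48 → 20
It first returns after 20 out-shuffles.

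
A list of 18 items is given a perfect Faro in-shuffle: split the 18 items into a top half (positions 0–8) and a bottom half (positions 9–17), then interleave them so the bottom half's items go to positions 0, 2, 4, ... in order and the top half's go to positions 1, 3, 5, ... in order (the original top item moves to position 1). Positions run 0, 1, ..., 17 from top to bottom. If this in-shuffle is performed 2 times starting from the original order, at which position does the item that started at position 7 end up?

Track the item's position through each in-shuffle:
7 → 15 → 12

12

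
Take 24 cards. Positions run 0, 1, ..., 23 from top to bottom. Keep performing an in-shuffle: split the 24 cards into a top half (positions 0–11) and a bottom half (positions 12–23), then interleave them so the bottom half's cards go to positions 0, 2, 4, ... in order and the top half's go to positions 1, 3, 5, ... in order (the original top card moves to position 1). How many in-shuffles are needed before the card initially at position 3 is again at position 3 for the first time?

20

Follow position 3 under repeated in-shuffles:
3 → 7 → 15 → 6 → 13 → 2 → 5 → 11 → 23 → 22 → 20 → 16 → 8 → 17 → 10 → 21 → 18 → 12 → 0 → 1 → 3
It first returns after 20 in-shuffles.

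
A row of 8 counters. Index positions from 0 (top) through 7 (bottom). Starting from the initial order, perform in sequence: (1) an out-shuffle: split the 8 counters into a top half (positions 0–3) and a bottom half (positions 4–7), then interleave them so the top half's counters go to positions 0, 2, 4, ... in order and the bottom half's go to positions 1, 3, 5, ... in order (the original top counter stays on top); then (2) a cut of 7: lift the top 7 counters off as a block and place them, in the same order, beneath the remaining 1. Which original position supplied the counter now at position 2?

Undo the operations in reverse order, starting from position 2:
  undo op 2 (cut 7): 2 ← 1
  undo op 1 (out-shuffle, from bottom half): 1 ← 4
So the counter at position 2 came from original position 4.

4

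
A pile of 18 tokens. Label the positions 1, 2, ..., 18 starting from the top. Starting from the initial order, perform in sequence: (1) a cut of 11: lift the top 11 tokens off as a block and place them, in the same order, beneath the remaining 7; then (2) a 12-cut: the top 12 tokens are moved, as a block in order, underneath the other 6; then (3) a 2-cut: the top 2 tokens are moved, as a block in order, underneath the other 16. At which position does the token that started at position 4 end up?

15

Track the token from position 4 forward through each operation:
  after op 1 (cut 11): 4 → 11
  after op 2 (cut 12): 11 → 17
  after op 3 (cut 2): 17 → 15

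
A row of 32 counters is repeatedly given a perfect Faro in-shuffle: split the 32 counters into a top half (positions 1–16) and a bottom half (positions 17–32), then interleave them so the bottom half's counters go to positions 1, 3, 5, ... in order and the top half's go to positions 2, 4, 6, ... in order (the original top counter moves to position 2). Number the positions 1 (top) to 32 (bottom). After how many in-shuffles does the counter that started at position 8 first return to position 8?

Follow position 8 under repeated in-shuffles:
8 → 16 → 32 → 31 → 29 → 25 → 17 → 1 → 2 → 4 → 8
It first returns after 10 in-shuffles.

10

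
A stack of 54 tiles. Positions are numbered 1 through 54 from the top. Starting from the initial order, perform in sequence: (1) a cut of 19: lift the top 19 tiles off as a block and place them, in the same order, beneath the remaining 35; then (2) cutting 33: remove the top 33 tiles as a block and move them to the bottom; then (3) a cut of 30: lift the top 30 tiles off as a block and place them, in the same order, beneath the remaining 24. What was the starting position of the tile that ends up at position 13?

Undo the operations in reverse order, starting from position 13:
  undo op 3 (cut 30): 13 ← 43
  undo op 2 (cut 33): 43 ← 22
  undo op 1 (cut 19): 22 ← 41
So the tile at position 13 came from original position 41.

41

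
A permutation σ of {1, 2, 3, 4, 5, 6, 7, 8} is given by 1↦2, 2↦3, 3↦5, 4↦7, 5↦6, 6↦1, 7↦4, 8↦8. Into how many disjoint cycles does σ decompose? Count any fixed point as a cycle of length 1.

Cycle decomposition: (1 2 3 5 6) (4 7) (8).
3 cycles.

3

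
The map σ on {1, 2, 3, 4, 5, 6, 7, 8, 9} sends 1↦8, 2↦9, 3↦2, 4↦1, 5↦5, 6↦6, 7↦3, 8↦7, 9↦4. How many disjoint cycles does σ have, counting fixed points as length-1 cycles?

3

Cycle decomposition: (1 8 7 3 2 9 4) (5) (6).
3 cycles.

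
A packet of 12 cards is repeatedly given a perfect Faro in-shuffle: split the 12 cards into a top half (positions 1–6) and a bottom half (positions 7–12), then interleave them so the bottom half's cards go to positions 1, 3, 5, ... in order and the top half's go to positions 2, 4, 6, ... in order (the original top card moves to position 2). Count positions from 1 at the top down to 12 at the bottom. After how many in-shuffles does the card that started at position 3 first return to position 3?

Follow position 3 under repeated in-shuffles:
3 → 6 → 12 → 11 → 9 → 5 → 10 → 7 → 1 → 2 → 4 → 8 → 3
It first returns after 12 in-shuffles.

12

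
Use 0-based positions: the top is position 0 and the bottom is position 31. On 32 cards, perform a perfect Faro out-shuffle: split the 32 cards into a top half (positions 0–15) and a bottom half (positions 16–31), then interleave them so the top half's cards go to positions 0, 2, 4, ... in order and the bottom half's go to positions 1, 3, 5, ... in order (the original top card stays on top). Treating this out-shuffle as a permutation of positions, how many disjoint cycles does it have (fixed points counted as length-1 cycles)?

8

Trace each unvisited position around until it returns:
(0) (1 2 4 8 16) (3 6 12 24 17) (5 10 20 9 18) (7 14 28 25 19) (11 22 13 26 21) (15 30 29 27 23) (31)
8 cycles in total.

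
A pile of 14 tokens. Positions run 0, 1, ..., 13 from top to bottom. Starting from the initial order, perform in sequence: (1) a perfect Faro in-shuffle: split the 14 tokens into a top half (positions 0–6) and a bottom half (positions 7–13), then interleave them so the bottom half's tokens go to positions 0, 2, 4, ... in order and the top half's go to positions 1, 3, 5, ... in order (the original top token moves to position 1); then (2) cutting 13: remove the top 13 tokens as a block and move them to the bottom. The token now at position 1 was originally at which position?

Undo the operations in reverse order, starting from position 1:
  undo op 2 (cut 13): 1 ← 0
  undo op 1 (in-shuffle, from bottom half): 0 ← 7
So the token at position 1 came from original position 7.

7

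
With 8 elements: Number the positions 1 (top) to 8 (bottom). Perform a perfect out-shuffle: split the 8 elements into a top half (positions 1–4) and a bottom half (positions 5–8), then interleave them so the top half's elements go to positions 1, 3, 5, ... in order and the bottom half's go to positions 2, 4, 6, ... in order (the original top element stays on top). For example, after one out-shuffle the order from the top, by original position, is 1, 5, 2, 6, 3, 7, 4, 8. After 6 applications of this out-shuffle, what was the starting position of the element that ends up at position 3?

3

Work backwards from position 3, undoing one out-shuffle at a time:
3 ← 2 ← 5 ← 3 ← 2 ← 5 ← 3
So the element now at position 3 started at position 3.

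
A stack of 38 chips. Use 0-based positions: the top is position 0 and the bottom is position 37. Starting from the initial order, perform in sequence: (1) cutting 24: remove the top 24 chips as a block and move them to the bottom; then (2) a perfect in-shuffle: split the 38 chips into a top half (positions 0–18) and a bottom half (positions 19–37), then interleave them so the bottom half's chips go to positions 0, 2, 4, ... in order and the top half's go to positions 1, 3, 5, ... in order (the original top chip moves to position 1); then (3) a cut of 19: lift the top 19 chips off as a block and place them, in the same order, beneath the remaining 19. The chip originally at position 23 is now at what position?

17

Track the chip from position 23 forward through each operation:
  after op 1 (cut 24): 23 → 37
  after op 2 (in-shuffle): 37 → 36
  after op 3 (cut 19): 36 → 17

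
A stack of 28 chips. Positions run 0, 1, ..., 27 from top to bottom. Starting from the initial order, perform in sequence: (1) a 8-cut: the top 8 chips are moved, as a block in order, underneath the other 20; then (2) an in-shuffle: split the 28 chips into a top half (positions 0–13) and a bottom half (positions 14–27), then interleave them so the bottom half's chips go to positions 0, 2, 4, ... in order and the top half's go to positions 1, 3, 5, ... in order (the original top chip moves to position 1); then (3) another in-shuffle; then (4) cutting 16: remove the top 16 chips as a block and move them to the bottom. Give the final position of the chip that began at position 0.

9

Track the chip from position 0 forward through each operation:
  after op 1 (cut 8): 0 → 20
  after op 2 (in-shuffle): 20 → 12
  after op 3 (in-shuffle): 12 → 25
  after op 4 (cut 16): 25 → 9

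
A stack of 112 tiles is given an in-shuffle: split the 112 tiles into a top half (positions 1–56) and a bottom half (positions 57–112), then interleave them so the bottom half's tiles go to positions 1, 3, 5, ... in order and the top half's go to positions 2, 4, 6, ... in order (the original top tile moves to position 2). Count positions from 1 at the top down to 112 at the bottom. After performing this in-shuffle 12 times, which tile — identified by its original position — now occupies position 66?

75

Work backwards from position 66, undoing one in-shuffle at a time:
66 ← 33 ← 73 ← 93 ← 103 ← 108 ← 54 ← 27 ← 70 ← 35 ← 74 ← 37 ← 75
So the tile now at position 66 started at position 75.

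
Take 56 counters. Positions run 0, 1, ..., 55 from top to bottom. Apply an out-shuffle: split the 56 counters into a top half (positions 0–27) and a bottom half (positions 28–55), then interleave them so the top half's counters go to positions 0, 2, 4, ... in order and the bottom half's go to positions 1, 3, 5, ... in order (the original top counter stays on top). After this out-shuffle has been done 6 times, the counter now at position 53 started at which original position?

12

Work backwards from position 53, undoing one out-shuffle at a time:
53 ← 54 ← 27 ← 41 ← 48 ← 24 ← 12
So the counter now at position 53 started at position 12.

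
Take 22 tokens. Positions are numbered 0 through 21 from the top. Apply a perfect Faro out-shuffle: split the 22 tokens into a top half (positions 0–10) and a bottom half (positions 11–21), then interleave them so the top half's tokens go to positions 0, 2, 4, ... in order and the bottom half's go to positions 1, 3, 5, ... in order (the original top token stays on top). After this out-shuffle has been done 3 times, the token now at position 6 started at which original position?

Work backwards from position 6, undoing one out-shuffle at a time:
6 ← 3 ← 12 ← 6
So the token now at position 6 started at position 6.

6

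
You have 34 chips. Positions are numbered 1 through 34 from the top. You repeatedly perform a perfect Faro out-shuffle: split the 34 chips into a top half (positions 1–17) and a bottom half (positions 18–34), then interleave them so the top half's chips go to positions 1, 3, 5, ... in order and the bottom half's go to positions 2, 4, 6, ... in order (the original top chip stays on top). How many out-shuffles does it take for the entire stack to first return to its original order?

10

The out-shuffle permutes the 34 positions with cycle lengths [1, 1, 2, 10, 10, 10].
Every chip is home exactly when every cycle has completed a whole number of laps, i.e. after lcm(1, 2, 10) = 10 out-shuffles.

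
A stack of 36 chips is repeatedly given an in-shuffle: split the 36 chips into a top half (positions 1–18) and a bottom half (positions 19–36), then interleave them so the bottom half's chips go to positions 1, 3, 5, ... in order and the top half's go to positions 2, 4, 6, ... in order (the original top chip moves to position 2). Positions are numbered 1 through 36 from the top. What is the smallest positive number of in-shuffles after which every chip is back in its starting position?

36

The in-shuffle permutes the 36 positions with cycle lengths [36].
Every chip is home exactly when every cycle has completed a whole number of laps, i.e. after lcm(36) = 36 in-shuffles.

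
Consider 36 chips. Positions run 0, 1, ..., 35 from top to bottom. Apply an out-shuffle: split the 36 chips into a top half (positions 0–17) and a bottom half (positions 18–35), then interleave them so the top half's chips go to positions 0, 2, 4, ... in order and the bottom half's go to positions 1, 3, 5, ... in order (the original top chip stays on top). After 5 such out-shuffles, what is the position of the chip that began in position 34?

3

Track the chip's position through each out-shuffle:
34 → 33 → 31 → 27 → 19 → 3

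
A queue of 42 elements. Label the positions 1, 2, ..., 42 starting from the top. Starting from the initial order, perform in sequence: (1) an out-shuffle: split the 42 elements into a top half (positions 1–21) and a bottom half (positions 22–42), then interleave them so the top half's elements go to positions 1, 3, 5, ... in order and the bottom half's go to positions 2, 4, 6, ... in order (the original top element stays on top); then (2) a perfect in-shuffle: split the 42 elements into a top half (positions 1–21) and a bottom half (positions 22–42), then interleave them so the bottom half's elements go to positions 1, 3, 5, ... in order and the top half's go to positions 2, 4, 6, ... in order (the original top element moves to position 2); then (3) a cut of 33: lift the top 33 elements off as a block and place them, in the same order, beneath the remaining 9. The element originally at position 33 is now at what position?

Track the element from position 33 forward through each operation:
  after op 1 (out-shuffle): 33 → 24
  after op 2 (in-shuffle): 24 → 5
  after op 3 (cut 33): 5 → 14

14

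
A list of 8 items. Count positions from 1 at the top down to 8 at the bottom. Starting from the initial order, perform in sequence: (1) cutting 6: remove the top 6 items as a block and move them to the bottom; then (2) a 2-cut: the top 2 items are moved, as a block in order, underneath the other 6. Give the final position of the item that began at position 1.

Track the item from position 1 forward through each operation:
  after op 1 (cut 6): 1 → 3
  after op 2 (cut 2): 3 → 1

1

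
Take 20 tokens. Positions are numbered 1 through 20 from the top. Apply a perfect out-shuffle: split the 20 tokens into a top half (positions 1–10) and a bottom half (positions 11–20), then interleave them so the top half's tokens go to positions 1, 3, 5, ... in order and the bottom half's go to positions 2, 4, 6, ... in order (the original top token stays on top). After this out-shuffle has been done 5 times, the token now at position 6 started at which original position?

Work backwards from position 6, undoing one out-shuffle at a time:
6 ← 13 ← 7 ← 4 ← 12 ← 16
So the token now at position 6 started at position 16.

16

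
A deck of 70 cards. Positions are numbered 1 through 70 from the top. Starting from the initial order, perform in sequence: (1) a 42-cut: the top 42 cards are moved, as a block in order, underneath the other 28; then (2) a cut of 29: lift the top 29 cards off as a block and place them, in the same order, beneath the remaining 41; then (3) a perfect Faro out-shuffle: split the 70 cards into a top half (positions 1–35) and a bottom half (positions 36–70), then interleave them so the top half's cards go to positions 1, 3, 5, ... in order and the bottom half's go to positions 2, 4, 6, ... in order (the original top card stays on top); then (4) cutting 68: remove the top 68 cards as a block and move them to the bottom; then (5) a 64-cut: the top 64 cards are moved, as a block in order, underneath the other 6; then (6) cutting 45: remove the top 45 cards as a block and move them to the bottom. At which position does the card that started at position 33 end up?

Track the card from position 33 forward through each operation:
  after op 1 (cut 42): 33 → 61
  after op 2 (cut 29): 61 → 32
  after op 3 (out-shuffle): 32 → 63
  after op 4 (cut 68): 63 → 65
  after op 5 (cut 64): 65 → 1
  after op 6 (cut 45): 1 → 26

26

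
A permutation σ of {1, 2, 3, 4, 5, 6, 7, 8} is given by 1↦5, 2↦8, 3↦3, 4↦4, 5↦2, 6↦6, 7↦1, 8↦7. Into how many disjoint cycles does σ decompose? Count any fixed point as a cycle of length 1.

Cycle decomposition: (1 5 2 8 7) (3) (4) (6).
4 cycles.

4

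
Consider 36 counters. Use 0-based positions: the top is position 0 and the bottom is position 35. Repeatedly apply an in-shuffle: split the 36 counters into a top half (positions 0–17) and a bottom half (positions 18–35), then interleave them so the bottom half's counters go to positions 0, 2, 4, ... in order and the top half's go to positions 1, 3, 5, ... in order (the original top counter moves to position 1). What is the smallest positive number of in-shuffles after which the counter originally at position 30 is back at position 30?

36

Follow position 30 under repeated in-shuffles:
30 → 24 → 12 → 25 → 14 → 29 → 22 → 8 → ... → 30 (length 36)
It first returns after 36 in-shuffles.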